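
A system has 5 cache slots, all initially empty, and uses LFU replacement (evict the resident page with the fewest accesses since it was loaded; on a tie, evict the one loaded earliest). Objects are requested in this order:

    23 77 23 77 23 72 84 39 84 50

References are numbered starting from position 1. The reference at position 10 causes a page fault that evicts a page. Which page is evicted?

pos 1: 23 → miss, frames (23)
pos 2: 77 → miss, frames (23 77)
pos 3: 23 → hit
pos 4: 77 → hit
pos 5: 23 → hit
pos 6: 72 → miss, frames (23 77 72)
pos 7: 84 → miss, frames (23 77 72 84)
pos 8: 39 → miss, frames (23 77 72 84 39)
pos 9: 84 → hit
pos 10: 50 → miss, evict 72, frames (23 77 84 39 50)
At position 10, page 72 is evicted.

72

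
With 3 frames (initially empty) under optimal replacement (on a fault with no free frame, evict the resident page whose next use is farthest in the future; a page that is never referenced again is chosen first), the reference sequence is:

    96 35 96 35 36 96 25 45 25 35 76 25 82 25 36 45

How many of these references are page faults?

8

96 -> fault, frames {96}
35 -> fault, frames {96,35}
96 -> hit
35 -> hit
36 -> fault, frames {96,35,36}
96 -> hit
25 -> fault, evict 96, frames {35,36,25}
45 -> fault, evict 36, frames {35,25,45}
25 -> hit
35 -> hit
76 -> fault, evict 35, frames {25,45,76}
25 -> hit
82 -> fault, evict 76, frames {25,45,82}
25 -> hit
36 -> fault, evict 82, frames {25,45,36}
45 -> hit
Page faults: 8.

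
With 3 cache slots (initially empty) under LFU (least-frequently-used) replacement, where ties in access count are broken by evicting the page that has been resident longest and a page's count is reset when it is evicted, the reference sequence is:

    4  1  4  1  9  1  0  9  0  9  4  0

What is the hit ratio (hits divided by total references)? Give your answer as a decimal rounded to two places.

4 -> fault, frames (4)
1 -> fault, frames (4 1)
4 -> hit
1 -> hit
9 -> fault, frames (4 1 9)
1 -> hit
0 -> fault, evict 9, frames (4 1 0)
9 -> fault, evict 0, frames (4 1 9)
0 -> fault, evict 9, frames (4 1 0)
9 -> fault, evict 0, frames (4 1 9)
4 -> hit
0 -> fault, evict 9, frames (4 1 0)
Hits: 4 of 12 references → 4/12 = 0.3333.

0.33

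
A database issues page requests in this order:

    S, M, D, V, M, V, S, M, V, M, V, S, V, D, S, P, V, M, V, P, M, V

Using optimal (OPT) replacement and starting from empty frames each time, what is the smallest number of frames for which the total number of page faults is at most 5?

4

f=1: 22 faults
f=2: 13 faults
f=3: 7 faults
f=4: 5 faults
f=5: 5 faults
Smallest f with faults ≤ 5 is 4.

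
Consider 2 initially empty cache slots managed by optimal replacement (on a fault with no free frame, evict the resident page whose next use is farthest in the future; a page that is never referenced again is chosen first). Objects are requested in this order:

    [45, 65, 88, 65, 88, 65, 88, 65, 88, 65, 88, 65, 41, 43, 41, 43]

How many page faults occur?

45: fault, frames (45)
65: fault, frames (45 65)
88: fault, evict 45, frames (65 88)
65: hit
88: hit
65: hit
88: hit
65: hit
88: hit
65: hit
88: hit
65: hit
41: fault, evict 88, frames (65 41)
43: fault, evict 65, frames (41 43)
41: hit
43: hit
Page faults: 5.

5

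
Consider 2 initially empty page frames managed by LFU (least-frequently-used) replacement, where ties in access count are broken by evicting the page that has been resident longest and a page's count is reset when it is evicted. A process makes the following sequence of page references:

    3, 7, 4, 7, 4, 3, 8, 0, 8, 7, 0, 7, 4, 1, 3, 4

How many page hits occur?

3 → fault, frames (3)
7 → fault, frames (3 7)
4 → fault, evict 3, frames (7 4)
7 → hit
4 → hit
3 → fault, evict 7, frames (4 3)
8 → fault, evict 3, frames (4 8)
0 → fault, evict 8, frames (4 0)
8 → fault, evict 0, frames (4 8)
7 → fault, evict 8, frames (4 7)
0 → fault, evict 7, frames (4 0)
7 → fault, evict 0, frames (4 7)
4 → hit
1 → fault, evict 7, frames (4 1)
3 → fault, evict 1, frames (4 3)
4 → hit
Hits: 4.

4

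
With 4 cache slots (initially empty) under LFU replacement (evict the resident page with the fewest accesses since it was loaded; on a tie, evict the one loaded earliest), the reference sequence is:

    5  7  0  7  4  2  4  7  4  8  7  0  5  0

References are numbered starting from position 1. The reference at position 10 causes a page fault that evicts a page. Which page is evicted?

pos 1: 5 → fault, frames (5)
pos 2: 7 → fault, frames (5 7)
pos 3: 0 → fault, frames (5 7 0)
pos 4: 7 → hit
pos 5: 4 → fault, frames (5 7 0 4)
pos 6: 2 → fault, evict 5, frames (7 0 4 2)
pos 7: 4 → hit
pos 8: 7 → hit
pos 9: 4 → hit
pos 10: 8 → fault, evict 0, frames (7 4 2 8)
At position 10, page 0 is evicted.

0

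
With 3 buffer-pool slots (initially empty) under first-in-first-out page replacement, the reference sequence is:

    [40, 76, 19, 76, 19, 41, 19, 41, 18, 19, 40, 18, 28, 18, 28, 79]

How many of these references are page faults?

40 → fault, frames [40]
76 → fault, frames [40, 76]
19 → fault, frames [40, 76, 19]
76 → hit
19 → hit
41 → fault, evict 40, frames [76, 19, 41]
19 → hit
41 → hit
18 → fault, evict 76, frames [19, 41, 18]
19 → hit
40 → fault, evict 19, frames [41, 18, 40]
18 → hit
28 → fault, evict 41, frames [18, 40, 28]
18 → hit
28 → hit
79 → fault, evict 18, frames [40, 28, 79]
Page faults: 8.

8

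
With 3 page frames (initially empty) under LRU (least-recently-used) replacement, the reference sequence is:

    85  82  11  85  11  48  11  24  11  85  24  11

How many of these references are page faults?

6

85: fault, frames (85)
82: fault, frames (85 82)
11: fault, frames (85 82 11)
85: hit
11: hit
48: fault, evict 82, frames (85 11 48)
11: hit
24: fault, evict 85, frames (48 11 24)
11: hit
85: fault, evict 48, frames (24 11 85)
24: hit
11: hit
Page faults: 6.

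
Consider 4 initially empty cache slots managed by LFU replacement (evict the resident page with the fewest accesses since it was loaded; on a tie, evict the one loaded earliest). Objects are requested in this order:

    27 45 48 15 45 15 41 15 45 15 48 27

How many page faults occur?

27 → miss, frames [27]
45 → miss, frames [27, 45]
48 → miss, frames [27, 45, 48]
15 → miss, frames [27, 45, 48, 15]
45 → hit
15 → hit
41 → miss, evict 27, frames [45, 48, 15, 41]
15 → hit
45 → hit
15 → hit
48 → hit
27 → miss, evict 41, frames [45, 48, 15, 27]
Page faults: 6.

6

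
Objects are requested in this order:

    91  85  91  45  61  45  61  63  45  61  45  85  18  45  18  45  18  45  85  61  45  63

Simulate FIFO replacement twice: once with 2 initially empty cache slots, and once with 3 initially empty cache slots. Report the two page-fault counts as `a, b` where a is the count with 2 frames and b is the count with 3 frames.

2 frames: F F . F F . . F F F . F F F . . . . F F F F → 14 faults.
3 frames: F F . F F . . F . . . F F F . . . . . F . F → 10 faults.
10 < 14: adding a frame reduced faults, as is typical.

14, 10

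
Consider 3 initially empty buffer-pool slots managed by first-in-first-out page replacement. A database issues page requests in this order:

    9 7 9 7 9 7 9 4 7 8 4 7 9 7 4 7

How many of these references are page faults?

7

9 → miss, frames (9)
7 → miss, frames (9 7)
9 → hit
7 → hit
9 → hit
7 → hit
9 → hit
4 → miss, frames (9 7 4)
7 → hit
8 → miss, evict 9, frames (7 4 8)
4 → hit
7 → hit
9 → miss, evict 7, frames (4 8 9)
7 → miss, evict 4, frames (8 9 7)
4 → miss, evict 8, frames (9 7 4)
7 → hit
Page faults: 7.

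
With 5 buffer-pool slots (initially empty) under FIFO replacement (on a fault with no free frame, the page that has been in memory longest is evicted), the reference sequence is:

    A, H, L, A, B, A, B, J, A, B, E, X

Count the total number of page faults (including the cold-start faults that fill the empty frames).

A → fault, frames (A)
H → fault, frames (A H)
L → fault, frames (A H L)
A → hit
B → fault, frames (A H L B)
A → hit
B → hit
J → fault, frames (A H L B J)
A → hit
B → hit
E → fault, evict A, frames (H L B J E)
X → fault, evict H, frames (L B J E X)
Page faults: 7.

7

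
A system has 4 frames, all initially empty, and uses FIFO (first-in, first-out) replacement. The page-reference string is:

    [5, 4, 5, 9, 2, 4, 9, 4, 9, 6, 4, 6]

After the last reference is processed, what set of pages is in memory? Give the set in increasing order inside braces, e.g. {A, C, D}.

5 -> miss, frames (5)
4 -> miss, frames (5 4)
5 -> hit
9 -> miss, frames (5 4 9)
2 -> miss, frames (5 4 9 2)
4 -> hit
9 -> hit
4 -> hit
9 -> hit
6 -> miss, evict 5, frames (4 9 2 6)
4 -> hit
6 -> hit

{2, 4, 6, 9}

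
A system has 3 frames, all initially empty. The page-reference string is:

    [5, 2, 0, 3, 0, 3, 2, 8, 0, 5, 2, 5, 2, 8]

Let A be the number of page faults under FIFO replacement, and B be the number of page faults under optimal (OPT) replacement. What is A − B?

Under FIFO: F F F F . . . F . F F . . . → 7 faults.
Under OPT: F F F F . . . F . F . . . . → 6 faults.
A − B = 7 − 6 = 1.

1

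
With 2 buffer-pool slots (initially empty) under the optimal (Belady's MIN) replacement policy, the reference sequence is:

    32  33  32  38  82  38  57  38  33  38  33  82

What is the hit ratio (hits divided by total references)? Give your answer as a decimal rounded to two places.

32 -> miss, frames (32)
33 -> miss, frames (32 33)
32 -> hit
38 -> miss, evict 32, frames (33 38)
82 -> miss, evict 33, frames (38 82)
38 -> hit
57 -> miss, evict 82, frames (38 57)
38 -> hit
33 -> miss, evict 57, frames (38 33)
38 -> hit
33 -> hit
82 -> miss, evict 33, frames (38 82)
Hits: 5 of 12 references → 5/12 = 0.4167.

0.42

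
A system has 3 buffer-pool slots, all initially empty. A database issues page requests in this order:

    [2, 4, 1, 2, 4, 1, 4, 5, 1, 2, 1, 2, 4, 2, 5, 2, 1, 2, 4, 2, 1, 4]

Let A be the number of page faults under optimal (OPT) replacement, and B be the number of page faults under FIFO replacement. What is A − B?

Under OPT: F F F . . . . F . . . . F . . . F . . . . . → 6 faults.
Under FIFO: F F F . . . . F . F . . F . . . F . . . . . → 7 faults.
A − B = 6 − 7 = -1.

-1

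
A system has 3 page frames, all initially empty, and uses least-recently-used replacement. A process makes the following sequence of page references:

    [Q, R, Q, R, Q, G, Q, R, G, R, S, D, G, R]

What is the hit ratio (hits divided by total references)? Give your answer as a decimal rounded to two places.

Q -> fault, frames (Q)
R -> fault, frames (Q R)
Q -> hit
R -> hit
Q -> hit
G -> fault, frames (R Q G)
Q -> hit
R -> hit
G -> hit
R -> hit
S -> fault, evict Q, frames (G R S)
D -> fault, evict G, frames (R S D)
G -> fault, evict R, frames (S D G)
R -> fault, evict S, frames (D G R)
Hits: 7 of 14 references → 7/14 = 0.5000.

0.50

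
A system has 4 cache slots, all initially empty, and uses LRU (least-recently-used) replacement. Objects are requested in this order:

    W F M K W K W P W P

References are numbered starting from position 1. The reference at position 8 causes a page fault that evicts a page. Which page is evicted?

pos 1: W -> miss, frames {W}
pos 2: F -> miss, frames {W,F}
pos 3: M -> miss, frames {W,F,M}
pos 4: K -> miss, frames {W,F,M,K}
pos 5: W -> hit
pos 6: K -> hit
pos 7: W -> hit
pos 8: P -> miss, evict F, frames {M,K,W,P}
At position 8, page F is evicted.

F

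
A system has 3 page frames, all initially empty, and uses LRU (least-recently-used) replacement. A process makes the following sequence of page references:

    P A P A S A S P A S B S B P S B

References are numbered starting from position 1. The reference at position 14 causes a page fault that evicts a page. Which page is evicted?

pos 1: P → miss, frames {P}
pos 2: A → miss, frames {P,A}
pos 3: P → hit
pos 4: A → hit
pos 5: S → miss, frames {P,A,S}
pos 6: A → hit
pos 7: S → hit
pos 8: P → hit
pos 9: A → hit
pos 10: S → hit
pos 11: B → miss, evict P, frames {A,S,B}
pos 12: S → hit
pos 13: B → hit
pos 14: P → miss, evict A, frames {S,B,P}
At position 14, page A is evicted.

A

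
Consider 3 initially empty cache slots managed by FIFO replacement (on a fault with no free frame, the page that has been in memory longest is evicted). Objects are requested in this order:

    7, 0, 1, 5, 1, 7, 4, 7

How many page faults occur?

6

7 -> fault, frames (7)
0 -> fault, frames (7 0)
1 -> fault, frames (7 0 1)
5 -> fault, evict 7, frames (0 1 5)
1 -> hit
7 -> fault, evict 0, frames (1 5 7)
4 -> fault, evict 1, frames (5 7 4)
7 -> hit
Page faults: 6.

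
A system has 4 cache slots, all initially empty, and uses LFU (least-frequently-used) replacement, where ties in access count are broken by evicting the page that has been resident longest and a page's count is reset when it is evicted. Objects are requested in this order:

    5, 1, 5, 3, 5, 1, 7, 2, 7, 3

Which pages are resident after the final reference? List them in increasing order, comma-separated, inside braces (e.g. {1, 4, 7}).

5 → fault, frames (5)
1 → fault, frames (5 1)
5 → hit
3 → fault, frames (5 1 3)
5 → hit
1 → hit
7 → fault, frames (5 1 3 7)
2 → fault, evict 3, frames (5 1 7 2)
7 → hit
3 → fault, evict 2, frames (5 1 7 3)

{1, 3, 5, 7}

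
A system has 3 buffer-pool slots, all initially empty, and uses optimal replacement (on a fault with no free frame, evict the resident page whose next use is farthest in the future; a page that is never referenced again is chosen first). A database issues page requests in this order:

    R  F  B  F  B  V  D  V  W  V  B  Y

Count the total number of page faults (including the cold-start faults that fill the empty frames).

7

R: fault, frames (R)
F: fault, frames (R F)
B: fault, frames (R F B)
F: hit
B: hit
V: fault, evict F, frames (R B V)
D: fault, evict R, frames (B V D)
V: hit
W: fault, evict D, frames (B V W)
V: hit
B: hit
Y: fault, evict W, frames (B V Y)
Page faults: 7.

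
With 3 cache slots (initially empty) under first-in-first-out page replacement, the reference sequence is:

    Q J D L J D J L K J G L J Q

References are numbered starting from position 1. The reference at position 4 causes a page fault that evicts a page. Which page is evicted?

Q

pos 1: Q → fault, frames [Q]
pos 2: J → fault, frames [Q, J]
pos 3: D → fault, frames [Q, J, D]
pos 4: L → fault, evict Q, frames [J, D, L]
At position 4, page Q is evicted.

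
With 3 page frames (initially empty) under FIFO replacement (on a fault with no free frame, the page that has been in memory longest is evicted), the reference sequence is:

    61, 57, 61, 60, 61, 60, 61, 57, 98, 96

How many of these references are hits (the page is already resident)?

5

61: miss, frames [61]
57: miss, frames [61, 57]
61: hit
60: miss, frames [61, 57, 60]
61: hit
60: hit
61: hit
57: hit
98: miss, evict 61, frames [57, 60, 98]
96: miss, evict 57, frames [60, 98, 96]
Hits: 5.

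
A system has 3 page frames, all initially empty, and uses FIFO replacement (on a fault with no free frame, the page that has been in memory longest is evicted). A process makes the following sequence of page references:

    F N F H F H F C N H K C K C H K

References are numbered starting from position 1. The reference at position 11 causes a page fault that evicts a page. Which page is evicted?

N

pos 1: F -> miss, frames (F)
pos 2: N -> miss, frames (F N)
pos 3: F -> hit
pos 4: H -> miss, frames (F N H)
pos 5: F -> hit
pos 6: H -> hit
pos 7: F -> hit
pos 8: C -> miss, evict F, frames (N H C)
pos 9: N -> hit
pos 10: H -> hit
pos 11: K -> miss, evict N, frames (H C K)
At position 11, page N is evicted.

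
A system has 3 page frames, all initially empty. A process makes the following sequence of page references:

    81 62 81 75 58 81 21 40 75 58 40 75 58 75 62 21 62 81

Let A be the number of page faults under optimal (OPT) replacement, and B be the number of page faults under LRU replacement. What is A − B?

-2

Under OPT: F F . F F . F F . . . . . . F F . F → 9 faults.
Under LRU: F F . F F . F F F F . . . . F F . F → 11 faults.
A − B = 9 − 11 = -2.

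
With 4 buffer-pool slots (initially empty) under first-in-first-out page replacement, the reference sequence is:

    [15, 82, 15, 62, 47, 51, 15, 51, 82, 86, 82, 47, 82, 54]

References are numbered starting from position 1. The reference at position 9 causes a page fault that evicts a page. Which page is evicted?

62

pos 1: 15 → fault, frames {15}
pos 2: 82 → fault, frames {15,82}
pos 3: 15 → hit
pos 4: 62 → fault, frames {15,82,62}
pos 5: 47 → fault, frames {15,82,62,47}
pos 6: 51 → fault, evict 15, frames {82,62,47,51}
pos 7: 15 → fault, evict 82, frames {62,47,51,15}
pos 8: 51 → hit
pos 9: 82 → fault, evict 62, frames {47,51,15,82}
At position 9, page 62 is evicted.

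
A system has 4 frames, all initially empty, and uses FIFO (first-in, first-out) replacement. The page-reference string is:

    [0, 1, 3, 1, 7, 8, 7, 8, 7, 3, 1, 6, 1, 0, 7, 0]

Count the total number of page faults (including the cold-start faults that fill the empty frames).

0 → miss, frames {0}
1 → miss, frames {0,1}
3 → miss, frames {0,1,3}
1 → hit
7 → miss, frames {0,1,3,7}
8 → miss, evict 0, frames {1,3,7,8}
7 → hit
8 → hit
7 → hit
3 → hit
1 → hit
6 → miss, evict 1, frames {3,7,8,6}
1 → miss, evict 3, frames {7,8,6,1}
0 → miss, evict 7, frames {8,6,1,0}
7 → miss, evict 8, frames {6,1,0,7}
0 → hit
Page faults: 9.

9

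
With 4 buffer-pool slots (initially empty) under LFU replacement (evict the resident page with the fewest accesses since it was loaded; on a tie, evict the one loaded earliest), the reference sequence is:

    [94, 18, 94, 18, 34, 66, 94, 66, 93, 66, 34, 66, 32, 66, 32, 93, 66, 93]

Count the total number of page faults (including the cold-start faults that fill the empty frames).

8

94 → fault, frames [94]
18 → fault, frames [94, 18]
94 → hit
18 → hit
34 → fault, frames [94, 18, 34]
66 → fault, frames [94, 18, 34, 66]
94 → hit
66 → hit
93 → fault, evict 34, frames [94, 18, 66, 93]
66 → hit
34 → fault, evict 93, frames [94, 18, 66, 34]
66 → hit
32 → fault, evict 34, frames [94, 18, 66, 32]
66 → hit
32 → hit
93 → fault, evict 18, frames [94, 66, 32, 93]
66 → hit
93 → hit
Page faults: 8.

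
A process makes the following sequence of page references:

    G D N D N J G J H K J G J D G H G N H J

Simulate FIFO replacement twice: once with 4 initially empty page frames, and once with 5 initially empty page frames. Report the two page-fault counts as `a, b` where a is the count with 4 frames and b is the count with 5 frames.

4 frames: F F F . . F . . F F . F . F . . . F F F → 11 faults.
5 frames: F F F . . F . . F F . F . F . . . F . F → 10 faults.
10 < 11: adding a frame reduced faults, as is typical.

11, 10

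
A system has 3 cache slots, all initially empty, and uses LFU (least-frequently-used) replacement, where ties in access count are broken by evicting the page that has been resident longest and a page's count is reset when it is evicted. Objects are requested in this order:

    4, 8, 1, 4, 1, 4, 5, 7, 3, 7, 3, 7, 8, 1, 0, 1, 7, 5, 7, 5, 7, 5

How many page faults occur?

17

4 -> miss, frames (4)
8 -> miss, frames (4 8)
1 -> miss, frames (4 8 1)
4 -> hit
1 -> hit
4 -> hit
5 -> miss, evict 8, frames (4 1 5)
7 -> miss, evict 5, frames (4 1 7)
3 -> miss, evict 7, frames (4 1 3)
7 -> miss, evict 3, frames (4 1 7)
3 -> miss, evict 7, frames (4 1 3)
7 -> miss, evict 3, frames (4 1 7)
8 -> miss, evict 7, frames (4 1 8)
1 -> hit
0 -> miss, evict 8, frames (4 1 0)
1 -> hit
7 -> miss, evict 0, frames (4 1 7)
5 -> miss, evict 7, frames (4 1 5)
7 -> miss, evict 5, frames (4 1 7)
5 -> miss, evict 7, frames (4 1 5)
7 -> miss, evict 5, frames (4 1 7)
5 -> miss, evict 7, frames (4 1 5)
Page faults: 17.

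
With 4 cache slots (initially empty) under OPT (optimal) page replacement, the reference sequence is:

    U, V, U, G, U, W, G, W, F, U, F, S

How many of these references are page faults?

6

U: fault, frames [U]
V: fault, frames [U, V]
U: hit
G: fault, frames [U, V, G]
U: hit
W: fault, frames [U, V, G, W]
G: hit
W: hit
F: fault, evict W, frames [U, V, G, F]
U: hit
F: hit
S: fault, evict F, frames [U, V, G, S]
Page faults: 6.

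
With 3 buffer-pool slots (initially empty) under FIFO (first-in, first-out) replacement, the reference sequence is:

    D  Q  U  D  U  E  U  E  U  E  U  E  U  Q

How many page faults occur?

D -> fault, frames {D}
Q -> fault, frames {D,Q}
U -> fault, frames {D,Q,U}
D -> hit
U -> hit
E -> fault, evict D, frames {Q,U,E}
U -> hit
E -> hit
U -> hit
E -> hit
U -> hit
E -> hit
U -> hit
Q -> hit
Page faults: 4.

4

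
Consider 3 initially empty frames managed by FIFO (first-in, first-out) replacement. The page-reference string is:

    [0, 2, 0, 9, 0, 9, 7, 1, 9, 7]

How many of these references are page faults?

5

0: fault, frames [0]
2: fault, frames [0, 2]
0: hit
9: fault, frames [0, 2, 9]
0: hit
9: hit
7: fault, evict 0, frames [2, 9, 7]
1: fault, evict 2, frames [9, 7, 1]
9: hit
7: hit
Page faults: 5.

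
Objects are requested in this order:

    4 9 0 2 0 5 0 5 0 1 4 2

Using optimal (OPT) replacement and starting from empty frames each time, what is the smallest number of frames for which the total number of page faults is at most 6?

f=1: 12 faults
f=2: 8 faults
f=3: 7 faults
f=4: 6 faults
f=5: 6 faults
f=6: 6 faults
Smallest f with faults ≤ 6 is 4.

4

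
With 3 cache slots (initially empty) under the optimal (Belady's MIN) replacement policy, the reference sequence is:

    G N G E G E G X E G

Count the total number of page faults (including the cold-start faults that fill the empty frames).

4

G -> miss, frames {G}
N -> miss, frames {G,N}
G -> hit
E -> miss, frames {G,N,E}
G -> hit
E -> hit
G -> hit
X -> miss, evict N, frames {G,E,X}
E -> hit
G -> hit
Page faults: 4.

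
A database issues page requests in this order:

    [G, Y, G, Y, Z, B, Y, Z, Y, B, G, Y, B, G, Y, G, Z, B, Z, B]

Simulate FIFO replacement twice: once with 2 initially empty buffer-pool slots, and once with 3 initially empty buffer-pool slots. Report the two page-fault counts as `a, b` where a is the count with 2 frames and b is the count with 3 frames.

2 frames: F F . . F F F F . F F F F F F . F F . . → 14 faults.
3 frames: F F . . F F . . . . F F . . . . F F . . → 8 faults.
8 < 14: adding a frame reduced faults, as is typical.

14, 8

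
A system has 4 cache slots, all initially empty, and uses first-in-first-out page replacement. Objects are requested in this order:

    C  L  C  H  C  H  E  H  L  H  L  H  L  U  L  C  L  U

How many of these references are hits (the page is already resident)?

C -> fault, frames (C)
L -> fault, frames (C L)
C -> hit
H -> fault, frames (C L H)
C -> hit
H -> hit
E -> fault, frames (C L H E)
H -> hit
L -> hit
H -> hit
L -> hit
H -> hit
L -> hit
U -> fault, evict C, frames (L H E U)
L -> hit
C -> fault, evict L, frames (H E U C)
L -> fault, evict H, frames (E U C L)
U -> hit
Hits: 11.

11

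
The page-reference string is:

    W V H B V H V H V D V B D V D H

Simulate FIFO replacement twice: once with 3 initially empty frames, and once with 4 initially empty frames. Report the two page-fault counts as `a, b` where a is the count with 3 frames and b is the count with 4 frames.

7, 5

3 frames: F F F F . . . . . F F . . . . F → 7 faults.
4 frames: F F F F . . . . . F . . . . . . → 5 faults.
5 < 7: adding a frame reduced faults, as is typical.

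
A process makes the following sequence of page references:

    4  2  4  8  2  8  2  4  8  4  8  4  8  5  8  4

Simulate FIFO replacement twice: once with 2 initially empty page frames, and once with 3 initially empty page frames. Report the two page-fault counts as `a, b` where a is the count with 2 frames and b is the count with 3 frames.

2 frames: F F . F . . . F . . . . . F F F → 7 faults.
3 frames: F F . F . . . . . . . . . F . F → 5 faults.
5 < 7: adding a frame reduced faults, as is typical.

7, 5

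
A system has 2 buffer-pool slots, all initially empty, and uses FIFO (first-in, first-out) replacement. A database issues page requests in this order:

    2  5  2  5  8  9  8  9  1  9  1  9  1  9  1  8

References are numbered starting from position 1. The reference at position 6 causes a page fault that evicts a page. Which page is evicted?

5

pos 1: 2 → fault, frames [2]
pos 2: 5 → fault, frames [2, 5]
pos 3: 2 → hit
pos 4: 5 → hit
pos 5: 8 → fault, evict 2, frames [5, 8]
pos 6: 9 → fault, evict 5, frames [8, 9]
At position 6, page 5 is evicted.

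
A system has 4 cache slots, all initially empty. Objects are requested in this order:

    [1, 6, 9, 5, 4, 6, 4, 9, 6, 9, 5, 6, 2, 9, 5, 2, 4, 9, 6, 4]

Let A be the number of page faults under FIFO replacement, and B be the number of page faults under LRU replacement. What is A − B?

-1

Under FIFO: F F F F F . . . . . . . F . . . . . F . → 7 faults.
Under LRU: F F F F F . . . . . . . F . . . F . F . → 8 faults.
A − B = 7 − 8 = -1.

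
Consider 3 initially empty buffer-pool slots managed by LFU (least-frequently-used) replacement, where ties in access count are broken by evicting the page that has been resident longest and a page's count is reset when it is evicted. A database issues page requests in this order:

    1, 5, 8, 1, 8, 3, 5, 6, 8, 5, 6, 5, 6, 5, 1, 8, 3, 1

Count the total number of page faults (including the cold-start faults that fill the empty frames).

1 → fault, frames {1}
5 → fault, frames {1,5}
8 → fault, frames {1,5,8}
1 → hit
8 → hit
3 → fault, evict 5, frames {1,8,3}
5 → fault, evict 3, frames {1,8,5}
6 → fault, evict 5, frames {1,8,6}
8 → hit
5 → fault, evict 6, frames {1,8,5}
6 → fault, evict 5, frames {1,8,6}
5 → fault, evict 6, frames {1,8,5}
6 → fault, evict 5, frames {1,8,6}
5 → fault, evict 6, frames {1,8,5}
1 → hit
8 → hit
3 → fault, evict 5, frames {1,8,3}
1 → hit
Page faults: 12.

12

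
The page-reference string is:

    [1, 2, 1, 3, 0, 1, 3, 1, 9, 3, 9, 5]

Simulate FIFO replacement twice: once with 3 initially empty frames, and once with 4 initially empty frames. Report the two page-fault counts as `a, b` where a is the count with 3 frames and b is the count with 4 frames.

3 frames: F F . F F F . . F F . F → 8 faults.
4 frames: F F . F F . . . F . . F → 6 faults.
6 < 8: adding a frame reduced faults, as is typical.

8, 6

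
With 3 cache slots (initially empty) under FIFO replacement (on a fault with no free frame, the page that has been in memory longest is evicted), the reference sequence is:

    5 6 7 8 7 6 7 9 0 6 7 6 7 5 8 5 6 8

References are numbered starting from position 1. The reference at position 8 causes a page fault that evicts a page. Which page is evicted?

6

pos 1: 5: miss, frames [5]
pos 2: 6: miss, frames [5, 6]
pos 3: 7: miss, frames [5, 6, 7]
pos 4: 8: miss, evict 5, frames [6, 7, 8]
pos 5: 7: hit
pos 6: 6: hit
pos 7: 7: hit
pos 8: 9: miss, evict 6, frames [7, 8, 9]
At position 8, page 6 is evicted.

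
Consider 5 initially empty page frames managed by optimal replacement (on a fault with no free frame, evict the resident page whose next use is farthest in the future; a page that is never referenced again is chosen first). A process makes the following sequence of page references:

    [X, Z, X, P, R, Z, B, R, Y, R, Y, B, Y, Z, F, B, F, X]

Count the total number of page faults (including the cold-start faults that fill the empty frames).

7

X → miss, frames (X)
Z → miss, frames (X Z)
X → hit
P → miss, frames (X Z P)
R → miss, frames (X Z P R)
Z → hit
B → miss, frames (X Z P R B)
R → hit
Y → miss, evict P, frames (X Z R B Y)
R → hit
Y → hit
B → hit
Y → hit
Z → hit
F → miss, evict Y, frames (X Z R B F)
B → hit
F → hit
X → hit
Page faults: 7.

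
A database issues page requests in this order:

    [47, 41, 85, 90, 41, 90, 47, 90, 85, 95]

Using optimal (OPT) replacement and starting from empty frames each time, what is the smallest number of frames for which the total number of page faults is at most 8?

2

f=1: 10 faults
f=2: 7 faults
f=3: 6 faults
f=4: 5 faults
f=5: 5 faults
Smallest f with faults ≤ 8 is 2.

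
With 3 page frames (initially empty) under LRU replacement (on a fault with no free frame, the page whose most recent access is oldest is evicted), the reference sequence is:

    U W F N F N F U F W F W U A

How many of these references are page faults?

U → fault, frames {U}
W → fault, frames {U,W}
F → fault, frames {U,W,F}
N → fault, evict U, frames {W,F,N}
F → hit
N → hit
F → hit
U → fault, evict W, frames {N,F,U}
F → hit
W → fault, evict N, frames {U,F,W}
F → hit
W → hit
U → hit
A → fault, evict F, frames {W,U,A}
Page faults: 7.

7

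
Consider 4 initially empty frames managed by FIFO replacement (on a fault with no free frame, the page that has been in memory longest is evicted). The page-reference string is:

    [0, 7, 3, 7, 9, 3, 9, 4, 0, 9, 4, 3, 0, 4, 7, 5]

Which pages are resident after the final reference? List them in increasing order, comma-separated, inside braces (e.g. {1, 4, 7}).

0 -> fault, frames (0)
7 -> fault, frames (0 7)
3 -> fault, frames (0 7 3)
7 -> hit
9 -> fault, frames (0 7 3 9)
3 -> hit
9 -> hit
4 -> fault, evict 0, frames (7 3 9 4)
0 -> fault, evict 7, frames (3 9 4 0)
9 -> hit
4 -> hit
3 -> hit
0 -> hit
4 -> hit
7 -> fault, evict 3, frames (9 4 0 7)
5 -> fault, evict 9, frames (4 0 7 5)

{0, 4, 5, 7}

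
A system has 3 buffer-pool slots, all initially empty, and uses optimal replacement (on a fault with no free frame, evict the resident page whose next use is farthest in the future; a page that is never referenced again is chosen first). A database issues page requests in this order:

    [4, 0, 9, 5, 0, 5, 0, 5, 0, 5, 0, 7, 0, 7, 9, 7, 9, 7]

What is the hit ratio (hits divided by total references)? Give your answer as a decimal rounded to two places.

0.72

4 -> fault, frames (4)
0 -> fault, frames (4 0)
9 -> fault, frames (4 0 9)
5 -> fault, evict 4, frames (0 9 5)
0 -> hit
5 -> hit
0 -> hit
5 -> hit
0 -> hit
5 -> hit
0 -> hit
7 -> fault, evict 5, frames (0 9 7)
0 -> hit
7 -> hit
9 -> hit
7 -> hit
9 -> hit
7 -> hit
Hits: 13 of 18 references → 13/18 = 0.7222.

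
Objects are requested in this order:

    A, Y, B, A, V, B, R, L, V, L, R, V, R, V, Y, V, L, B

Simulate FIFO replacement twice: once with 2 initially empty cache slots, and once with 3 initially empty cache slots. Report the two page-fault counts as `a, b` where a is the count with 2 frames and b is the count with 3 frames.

2 frames: F F F F F F F F F . F . . . F F F F → 14 faults.
3 frames: F F F . F . F F . . . . . . F F . F → 9 faults.
9 < 14: adding a frame reduced faults, as is typical.

14, 9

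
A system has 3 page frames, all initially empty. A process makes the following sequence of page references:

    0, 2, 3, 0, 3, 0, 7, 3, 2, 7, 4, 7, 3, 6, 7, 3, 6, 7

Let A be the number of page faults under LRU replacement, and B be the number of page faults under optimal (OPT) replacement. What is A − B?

2

Under LRU: F F F . . . F . F . F . F F . . . . → 8 faults.
Under OPT: F F F . . . F . . . F . . F . . . . → 6 faults.
A − B = 8 − 6 = 2.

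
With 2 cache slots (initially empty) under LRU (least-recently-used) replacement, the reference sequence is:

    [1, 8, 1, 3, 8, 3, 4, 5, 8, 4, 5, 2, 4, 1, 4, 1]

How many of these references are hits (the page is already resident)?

1: fault, frames {1}
8: fault, frames {1,8}
1: hit
3: fault, evict 8, frames {1,3}
8: fault, evict 1, frames {3,8}
3: hit
4: fault, evict 8, frames {3,4}
5: fault, evict 3, frames {4,5}
8: fault, evict 4, frames {5,8}
4: fault, evict 5, frames {8,4}
5: fault, evict 8, frames {4,5}
2: fault, evict 4, frames {5,2}
4: fault, evict 5, frames {2,4}
1: fault, evict 2, frames {4,1}
4: hit
1: hit
Hits: 4.

4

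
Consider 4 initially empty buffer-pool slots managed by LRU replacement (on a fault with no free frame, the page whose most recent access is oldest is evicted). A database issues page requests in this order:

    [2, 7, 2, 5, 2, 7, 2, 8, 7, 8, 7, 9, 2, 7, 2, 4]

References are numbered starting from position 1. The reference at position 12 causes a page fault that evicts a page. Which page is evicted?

pos 1: 2 → miss, frames (2)
pos 2: 7 → miss, frames (2 7)
pos 3: 2 → hit
pos 4: 5 → miss, frames (7 2 5)
pos 5: 2 → hit
pos 6: 7 → hit
pos 7: 2 → hit
pos 8: 8 → miss, frames (5 7 2 8)
pos 9: 7 → hit
pos 10: 8 → hit
pos 11: 7 → hit
pos 12: 9 → miss, evict 5, frames (2 8 7 9)
At position 12, page 5 is evicted.

5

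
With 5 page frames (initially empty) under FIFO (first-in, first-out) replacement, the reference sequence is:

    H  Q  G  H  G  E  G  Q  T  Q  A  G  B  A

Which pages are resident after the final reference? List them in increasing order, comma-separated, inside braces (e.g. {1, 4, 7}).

{A, B, E, G, T}

H → miss, frames [H]
Q → miss, frames [H, Q]
G → miss, frames [H, Q, G]
H → hit
G → hit
E → miss, frames [H, Q, G, E]
G → hit
Q → hit
T → miss, frames [H, Q, G, E, T]
Q → hit
A → miss, evict H, frames [Q, G, E, T, A]
G → hit
B → miss, evict Q, frames [G, E, T, A, B]
A → hit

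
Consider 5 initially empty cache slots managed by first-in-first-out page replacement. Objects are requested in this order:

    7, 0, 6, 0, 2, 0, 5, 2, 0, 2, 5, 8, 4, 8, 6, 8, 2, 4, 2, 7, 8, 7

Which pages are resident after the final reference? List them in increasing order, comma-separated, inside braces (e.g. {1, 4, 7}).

{2, 4, 5, 7, 8}

7: fault, frames {7}
0: fault, frames {7,0}
6: fault, frames {7,0,6}
0: hit
2: fault, frames {7,0,6,2}
0: hit
5: fault, frames {7,0,6,2,5}
2: hit
0: hit
2: hit
5: hit
8: fault, evict 7, frames {0,6,2,5,8}
4: fault, evict 0, frames {6,2,5,8,4}
8: hit
6: hit
8: hit
2: hit
4: hit
2: hit
7: fault, evict 6, frames {2,5,8,4,7}
8: hit
7: hit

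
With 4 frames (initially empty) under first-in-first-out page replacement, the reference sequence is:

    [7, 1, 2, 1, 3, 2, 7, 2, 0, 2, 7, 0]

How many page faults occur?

6

7 → fault, frames {7}
1 → fault, frames {7,1}
2 → fault, frames {7,1,2}
1 → hit
3 → fault, frames {7,1,2,3}
2 → hit
7 → hit
2 → hit
0 → fault, evict 7, frames {1,2,3,0}
2 → hit
7 → fault, evict 1, frames {2,3,0,7}
0 → hit
Page faults: 6.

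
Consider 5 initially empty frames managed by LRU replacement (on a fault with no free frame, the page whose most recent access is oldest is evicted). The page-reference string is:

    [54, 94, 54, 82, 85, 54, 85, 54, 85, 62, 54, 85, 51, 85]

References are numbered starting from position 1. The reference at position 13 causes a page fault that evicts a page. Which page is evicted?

pos 1: 54 -> fault, frames {54}
pos 2: 94 -> fault, frames {54,94}
pos 3: 54 -> hit
pos 4: 82 -> fault, frames {94,54,82}
pos 5: 85 -> fault, frames {94,54,82,85}
pos 6: 54 -> hit
pos 7: 85 -> hit
pos 8: 54 -> hit
pos 9: 85 -> hit
pos 10: 62 -> fault, frames {94,82,54,85,62}
pos 11: 54 -> hit
pos 12: 85 -> hit
pos 13: 51 -> fault, evict 94, frames {82,62,54,85,51}
At position 13, page 94 is evicted.

94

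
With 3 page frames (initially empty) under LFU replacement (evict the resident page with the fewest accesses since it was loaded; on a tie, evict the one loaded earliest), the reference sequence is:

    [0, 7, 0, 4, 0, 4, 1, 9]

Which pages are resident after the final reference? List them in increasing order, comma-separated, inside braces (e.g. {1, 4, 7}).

0 → miss, frames {0}
7 → miss, frames {0,7}
0 → hit
4 → miss, frames {0,7,4}
0 → hit
4 → hit
1 → miss, evict 7, frames {0,4,1}
9 → miss, evict 1, frames {0,4,9}

{0, 4, 9}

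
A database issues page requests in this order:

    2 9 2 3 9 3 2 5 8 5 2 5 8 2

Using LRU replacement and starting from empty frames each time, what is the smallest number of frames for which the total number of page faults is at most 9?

f=1: 14 faults
f=2: 10 faults
f=3: 5 faults
f=4: 5 faults
f=5: 5 faults
Smallest f with faults ≤ 9 is 3.

3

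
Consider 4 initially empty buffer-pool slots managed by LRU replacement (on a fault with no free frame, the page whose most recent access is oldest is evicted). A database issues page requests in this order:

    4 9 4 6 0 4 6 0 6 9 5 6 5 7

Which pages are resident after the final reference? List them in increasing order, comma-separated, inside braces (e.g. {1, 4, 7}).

4 -> fault, frames {4}
9 -> fault, frames {4,9}
4 -> hit
6 -> fault, frames {9,4,6}
0 -> fault, frames {9,4,6,0}
4 -> hit
6 -> hit
0 -> hit
6 -> hit
9 -> hit
5 -> fault, evict 4, frames {0,6,9,5}
6 -> hit
5 -> hit
7 -> fault, evict 0, frames {9,6,5,7}

{5, 6, 7, 9}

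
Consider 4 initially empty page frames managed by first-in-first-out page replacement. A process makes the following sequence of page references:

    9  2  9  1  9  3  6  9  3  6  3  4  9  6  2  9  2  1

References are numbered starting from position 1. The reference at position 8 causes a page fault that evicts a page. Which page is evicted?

pos 1: 9: fault, frames (9)
pos 2: 2: fault, frames (9 2)
pos 3: 9: hit
pos 4: 1: fault, frames (9 2 1)
pos 5: 9: hit
pos 6: 3: fault, frames (9 2 1 3)
pos 7: 6: fault, evict 9, frames (2 1 3 6)
pos 8: 9: fault, evict 2, frames (1 3 6 9)
At position 8, page 2 is evicted.

2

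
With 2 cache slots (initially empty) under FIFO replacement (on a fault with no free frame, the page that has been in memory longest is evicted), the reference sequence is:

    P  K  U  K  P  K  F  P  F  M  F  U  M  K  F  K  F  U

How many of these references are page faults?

14

P → miss, frames {P}
K → miss, frames {P,K}
U → miss, evict P, frames {K,U}
K → hit
P → miss, evict K, frames {U,P}
K → miss, evict U, frames {P,K}
F → miss, evict P, frames {K,F}
P → miss, evict K, frames {F,P}
F → hit
M → miss, evict F, frames {P,M}
F → miss, evict P, frames {M,F}
U → miss, evict M, frames {F,U}
M → miss, evict F, frames {U,M}
K → miss, evict U, frames {M,K}
F → miss, evict M, frames {K,F}
K → hit
F → hit
U → miss, evict K, frames {F,U}
Page faults: 14.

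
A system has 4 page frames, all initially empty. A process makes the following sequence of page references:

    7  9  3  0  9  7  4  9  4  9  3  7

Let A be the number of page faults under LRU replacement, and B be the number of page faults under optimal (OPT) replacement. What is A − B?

1

Under LRU: F F F F . . F . . . F . → 6 faults.
Under OPT: F F F F . . F . . . . . → 5 faults.
A − B = 6 − 5 = 1.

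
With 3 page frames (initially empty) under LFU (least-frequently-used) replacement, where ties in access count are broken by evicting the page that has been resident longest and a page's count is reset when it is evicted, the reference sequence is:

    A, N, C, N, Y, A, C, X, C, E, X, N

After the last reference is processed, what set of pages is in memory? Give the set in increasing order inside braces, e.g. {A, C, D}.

{C, N, X}

A → miss, frames {A}
N → miss, frames {A,N}
C → miss, frames {A,N,C}
N → hit
Y → miss, evict A, frames {N,C,Y}
A → miss, evict C, frames {N,Y,A}
C → miss, evict Y, frames {N,A,C}
X → miss, evict A, frames {N,C,X}
C → hit
E → miss, evict X, frames {N,C,E}
X → miss, evict E, frames {N,C,X}
N → hit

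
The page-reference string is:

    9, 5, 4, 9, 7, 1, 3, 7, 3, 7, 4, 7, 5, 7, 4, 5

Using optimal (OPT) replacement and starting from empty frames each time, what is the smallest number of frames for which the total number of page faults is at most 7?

3

f=1: 16 faults
f=2: 9 faults
f=3: 7 faults
f=4: 6 faults
f=5: 6 faults
f=6: 6 faults
Smallest f with faults ≤ 7 is 3.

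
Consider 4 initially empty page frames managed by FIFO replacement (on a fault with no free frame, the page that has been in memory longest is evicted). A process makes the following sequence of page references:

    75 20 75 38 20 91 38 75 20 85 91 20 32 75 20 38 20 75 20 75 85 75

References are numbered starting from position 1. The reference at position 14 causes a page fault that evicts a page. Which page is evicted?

pos 1: 75 → fault, frames {75}
pos 2: 20 → fault, frames {75,20}
pos 3: 75 → hit
pos 4: 38 → fault, frames {75,20,38}
pos 5: 20 → hit
pos 6: 91 → fault, frames {75,20,38,91}
pos 7: 38 → hit
pos 8: 75 → hit
pos 9: 20 → hit
pos 10: 85 → fault, evict 75, frames {20,38,91,85}
pos 11: 91 → hit
pos 12: 20 → hit
pos 13: 32 → fault, evict 20, frames {38,91,85,32}
pos 14: 75 → fault, evict 38, frames {91,85,32,75}
At position 14, page 38 is evicted.

38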